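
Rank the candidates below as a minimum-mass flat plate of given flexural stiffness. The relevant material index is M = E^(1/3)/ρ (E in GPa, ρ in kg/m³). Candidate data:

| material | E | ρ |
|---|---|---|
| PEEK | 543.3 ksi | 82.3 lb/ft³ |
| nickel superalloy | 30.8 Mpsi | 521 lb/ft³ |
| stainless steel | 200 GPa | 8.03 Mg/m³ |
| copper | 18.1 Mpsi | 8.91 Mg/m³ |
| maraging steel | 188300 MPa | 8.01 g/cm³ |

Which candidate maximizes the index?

Convert each candidate to consistent units, then evaluate M:
  PEEK: E = 3.746 GPa, ρ = 1318 kg/m³
  nickel superalloy: E = 212.4 GPa, ρ = 8346 kg/m³
  stainless steel: E = 200.0 GPa, ρ = 8030 kg/m³
  copper: E = 124.8 GPa, ρ = 8910 kg/m³
  maraging steel: E = 188.3 GPa, ρ = 8010 kg/m³
  PEEK: M = 1.18×10⁻³
  stainless steel: M = 0.728×10⁻³
  maraging steel: M = 0.716×10⁻³
  nickel superalloy: M = 0.715×10⁻³
  copper: M = 0.561×10⁻³
PEEK has the largest M.

PEEK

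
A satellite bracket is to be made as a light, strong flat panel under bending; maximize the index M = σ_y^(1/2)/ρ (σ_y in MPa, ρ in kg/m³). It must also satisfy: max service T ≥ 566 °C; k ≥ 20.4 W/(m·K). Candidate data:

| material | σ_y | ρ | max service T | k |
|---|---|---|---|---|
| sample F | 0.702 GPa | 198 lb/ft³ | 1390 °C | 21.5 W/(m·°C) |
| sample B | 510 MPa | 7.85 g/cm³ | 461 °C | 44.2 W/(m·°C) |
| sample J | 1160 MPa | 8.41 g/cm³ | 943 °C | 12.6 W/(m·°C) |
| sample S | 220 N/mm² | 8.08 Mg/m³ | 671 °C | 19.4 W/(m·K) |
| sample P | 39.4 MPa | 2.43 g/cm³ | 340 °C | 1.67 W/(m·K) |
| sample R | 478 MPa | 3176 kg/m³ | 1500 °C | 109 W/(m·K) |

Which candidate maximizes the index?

sample F

Screen on constraints: max service T ≥ 566 °C; k ≥ 20.4 W/(m·K). Survivors: sample F, sample R.
After converting to SI:
  sample F: σ_y = 702.0 MPa, ρ = 3172 kg/m³
  sample R: σ_y = 478.0 MPa, ρ = 3176 kg/m³
  sample F: M = 8.35×10⁻³
  sample R: M = 6.88×10⁻³
Highest index: sample F.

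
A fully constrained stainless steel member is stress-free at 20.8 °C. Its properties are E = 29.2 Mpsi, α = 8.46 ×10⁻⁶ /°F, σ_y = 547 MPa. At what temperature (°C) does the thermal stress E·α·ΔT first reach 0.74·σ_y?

153 °C

E = 29.2 Mpsi = 201.3 GPa.
α = 8.46×10⁻⁶/°F × 9/5 = 15.2×10⁻⁶/K.
E·α·ΔT = 404.8 MPa ⇒ ΔT = 404.8 / (201.3×10³ × 15.2×10⁻⁶) = 132.0 K.
T = 20.8 + 132.0 = 152.8 °C.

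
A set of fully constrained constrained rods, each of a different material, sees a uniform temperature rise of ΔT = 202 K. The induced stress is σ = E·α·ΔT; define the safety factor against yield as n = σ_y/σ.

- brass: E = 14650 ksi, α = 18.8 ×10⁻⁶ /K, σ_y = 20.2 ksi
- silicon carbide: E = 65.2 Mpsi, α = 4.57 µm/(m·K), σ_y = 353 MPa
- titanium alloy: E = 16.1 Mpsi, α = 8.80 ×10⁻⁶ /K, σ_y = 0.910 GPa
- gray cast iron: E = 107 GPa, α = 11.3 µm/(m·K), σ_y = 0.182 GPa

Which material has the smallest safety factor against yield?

In consistent units (E in GPa, α in ×10⁻⁶/K, σ_y in MPa):
  brass: E = 101.0, α = 18.8, σ_y = 139.3 → σ = 384 MPa, n = 0.363
  silicon carbide: E = 449.5, α = 4.57, σ_y = 353.0 → σ = 415 MPa, n = 0.851
  titanium alloy: E = 111.0, α = 8.80, σ_y = 910.0 → σ = 197 MPa, n = 4.61
  gray cast iron: E = 107.0, α = 11.3, σ_y = 182.0 → σ = 244 MPa, n = 0.745
The minimum is brass at n = 0.363.

brass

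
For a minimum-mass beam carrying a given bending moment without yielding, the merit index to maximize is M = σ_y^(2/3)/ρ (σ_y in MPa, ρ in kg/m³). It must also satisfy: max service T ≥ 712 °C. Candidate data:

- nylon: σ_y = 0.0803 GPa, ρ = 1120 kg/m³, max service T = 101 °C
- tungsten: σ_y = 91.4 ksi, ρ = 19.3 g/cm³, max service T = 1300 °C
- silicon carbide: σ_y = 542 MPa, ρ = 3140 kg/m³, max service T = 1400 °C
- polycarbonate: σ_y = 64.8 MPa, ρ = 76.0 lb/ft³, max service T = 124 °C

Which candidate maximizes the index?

Screen on constraints: max service T ≥ 712 °C. Survivors: tungsten, silicon carbide.
Convert each candidate to consistent units, then evaluate M:
  tungsten: σ_y = 630.2 MPa, ρ = 19300 kg/m³
  silicon carbide: σ_y = 542.0 MPa, ρ = 3140 kg/m³
  silicon carbide: M = 21.2×10⁻³
  tungsten: M = 3.81×10⁻³
Silicon carbide ranks first.

silicon carbide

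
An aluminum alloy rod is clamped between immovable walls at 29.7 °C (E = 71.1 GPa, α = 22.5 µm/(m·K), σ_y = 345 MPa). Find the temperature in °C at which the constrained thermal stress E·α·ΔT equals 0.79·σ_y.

E·α·ΔT = 272.6 MPa ⇒ ΔT = 272.6 / (71.10×10³ × 22.5×10⁻⁶) = 170.4 K.
T = 29.7 + 170.4 = 200.1 °C.

200 °C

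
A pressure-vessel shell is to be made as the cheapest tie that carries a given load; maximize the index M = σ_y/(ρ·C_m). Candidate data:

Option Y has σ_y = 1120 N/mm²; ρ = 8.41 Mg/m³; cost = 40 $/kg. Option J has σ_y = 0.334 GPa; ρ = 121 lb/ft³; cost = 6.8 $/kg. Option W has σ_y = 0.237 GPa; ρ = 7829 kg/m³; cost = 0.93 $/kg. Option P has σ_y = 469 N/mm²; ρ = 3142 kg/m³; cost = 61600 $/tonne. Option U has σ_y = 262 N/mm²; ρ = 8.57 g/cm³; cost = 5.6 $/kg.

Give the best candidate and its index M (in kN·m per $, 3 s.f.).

Putting every candidate on a common basis:
  option Y: σ_y = 1120 MPa, ρ = 8410 kg/m³, cost = 40.00 $/kg
  option J: σ_y = 334.0 MPa, ρ = 1938 kg/m³, cost = 6.800 $/kg
  option W: σ_y = 237.0 MPa, ρ = 7829 kg/m³, cost = 0.9300 $/kg
  option P: σ_y = 469.0 MPa, ρ = 3142 kg/m³, cost = 61.60 $/kg
  option U: σ_y = 262.0 MPa, ρ = 8570 kg/m³, cost = 5.600 $/kg
  option W: M = 32.6 kN·m per $
  option J: M = 25.3 kN·m per $
  option U: M = 5.46 kN·m per $
  option Y: M = 3.33 kN·m per $
  option P: M = 2.42 kN·m per $
Highest index: option W.

option W, M = 32.6 kN·m per $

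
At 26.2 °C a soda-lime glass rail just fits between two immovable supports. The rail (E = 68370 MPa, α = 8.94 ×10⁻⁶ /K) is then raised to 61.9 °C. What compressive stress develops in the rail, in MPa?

21.8 MPa

E = 68370 MPa = 68.37 GPa.
ΔT = 35.70 K. Constrained thermal stress σ = E·α·ΔT = 68.37×10³ MPa × 8.94×10⁻⁶ × 35.70 = 21.8 MPa (compressive).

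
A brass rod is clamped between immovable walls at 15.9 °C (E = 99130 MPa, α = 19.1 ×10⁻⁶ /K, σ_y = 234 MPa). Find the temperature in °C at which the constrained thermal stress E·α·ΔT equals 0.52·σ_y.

E = 99130 MPa = 99.13 GPa.
E·α·ΔT = 121.7 MPa ⇒ ΔT = 121.7 / (99.13×10³ × 19.1×10⁻⁶) = 64.27 K.
T = 15.9 + 64.27 = 80.17 °C.

80.2 °C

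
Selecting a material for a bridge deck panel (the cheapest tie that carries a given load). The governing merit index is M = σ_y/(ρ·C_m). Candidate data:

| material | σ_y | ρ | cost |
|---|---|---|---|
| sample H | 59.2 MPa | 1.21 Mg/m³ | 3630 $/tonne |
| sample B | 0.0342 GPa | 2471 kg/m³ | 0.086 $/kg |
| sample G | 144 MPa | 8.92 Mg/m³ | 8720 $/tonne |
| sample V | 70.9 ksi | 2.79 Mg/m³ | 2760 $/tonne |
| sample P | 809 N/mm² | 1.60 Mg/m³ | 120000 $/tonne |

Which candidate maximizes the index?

sample B

After converting to SI:
  sample H: σ_y = 59.20 MPa, ρ = 1210 kg/m³, cost = 3.630 $/kg
  sample B: σ_y = 34.20 MPa, ρ = 2471 kg/m³, cost = 0.08600 $/kg
  sample G: σ_y = 144.0 MPa, ρ = 8920 kg/m³, cost = 8.720 $/kg
  sample V: σ_y = 488.8 MPa, ρ = 2790 kg/m³, cost = 2.760 $/kg
  sample P: σ_y = 809.0 MPa, ρ = 1600 kg/m³, cost = 120.0 $/kg
  sample B: M = 161 kN·m per $
  sample V: M = 63.5 kN·m per $
  sample H: M = 13.5 kN·m per $
  sample P: M = 4.21 kN·m per $
  sample G: M = 1.85 kN·m per $
Highest index: sample B.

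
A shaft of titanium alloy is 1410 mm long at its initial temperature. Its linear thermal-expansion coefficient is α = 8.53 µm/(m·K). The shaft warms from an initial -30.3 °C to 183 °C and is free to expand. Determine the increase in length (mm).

ΔT = 183 − (-30.3) = 213.3 K.
ΔL = α·L₀·ΔT = 8.53×10⁻⁶ × 1410 mm × 213.3 K = 2.57 mm.

2.57 mm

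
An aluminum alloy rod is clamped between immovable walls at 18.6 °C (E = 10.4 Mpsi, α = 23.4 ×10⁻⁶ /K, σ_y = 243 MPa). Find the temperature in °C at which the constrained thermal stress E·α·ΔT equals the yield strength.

E = 10.4 Mpsi = 71.71 GPa.
E·α·ΔT = 243.0 MPa ⇒ ΔT = 243.0 / (71.71×10³ × 23.4×10⁻⁶) = 144.8 K.
T = 18.6 + 144.8 = 163.4 °C.

163 °C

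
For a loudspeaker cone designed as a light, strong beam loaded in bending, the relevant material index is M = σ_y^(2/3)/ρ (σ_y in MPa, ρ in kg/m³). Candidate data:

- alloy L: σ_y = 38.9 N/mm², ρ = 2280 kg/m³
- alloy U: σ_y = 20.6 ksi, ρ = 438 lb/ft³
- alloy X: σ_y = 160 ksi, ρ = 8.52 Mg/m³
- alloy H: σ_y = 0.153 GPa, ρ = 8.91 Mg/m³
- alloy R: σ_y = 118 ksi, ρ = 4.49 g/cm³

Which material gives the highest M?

In SI units:
  alloy L: σ_y = 38.90 MPa, ρ = 2280 kg/m³
  alloy U: σ_y = 142.0 MPa, ρ = 7016 kg/m³
  alloy X: σ_y = 1103 MPa, ρ = 8520 kg/m³
  alloy H: σ_y = 153.0 MPa, ρ = 8910 kg/m³
  alloy R: σ_y = 813.6 MPa, ρ = 4490 kg/m³
  alloy R: M = 19.4×10⁻³
  alloy X: M = 12.5×10⁻³
  alloy L: M = 5.04×10⁻³
  alloy U: M = 3.88×10⁻³
  alloy H: M = 3.21×10⁻³
Alloy R has the largest M.

alloy R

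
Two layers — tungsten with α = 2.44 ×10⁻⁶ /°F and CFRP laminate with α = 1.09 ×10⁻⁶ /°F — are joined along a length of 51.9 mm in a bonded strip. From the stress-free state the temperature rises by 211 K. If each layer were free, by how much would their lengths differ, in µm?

26.6 µm

tungsten: α = 2.44×10⁻⁶/°F × 9/5 = 4.39×10⁻⁶/K.
CFRP laminate: α = 1.09×10⁻⁶/°F × 9/5 = 1.96×10⁻⁶/K.
Δα = |4.39 − 1.96|×10⁻⁶/K = 2.43×10⁻⁶/K.
ΔL_mismatch = Δα·L·ΔT = 2.43×10⁻⁶ × 51.9 mm × 211.0 K = 26.6 µm.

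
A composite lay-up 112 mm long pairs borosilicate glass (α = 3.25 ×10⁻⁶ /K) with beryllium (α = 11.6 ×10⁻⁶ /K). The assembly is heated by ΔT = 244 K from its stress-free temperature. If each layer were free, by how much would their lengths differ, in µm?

Δα = |3.25 − 11.6|×10⁻⁶/K = 8.35×10⁻⁶/K.
ΔL_mismatch = Δα·L·ΔT = 8.35×10⁻⁶ × 112.0 mm × 244.0 K = 228 µm.

228 µm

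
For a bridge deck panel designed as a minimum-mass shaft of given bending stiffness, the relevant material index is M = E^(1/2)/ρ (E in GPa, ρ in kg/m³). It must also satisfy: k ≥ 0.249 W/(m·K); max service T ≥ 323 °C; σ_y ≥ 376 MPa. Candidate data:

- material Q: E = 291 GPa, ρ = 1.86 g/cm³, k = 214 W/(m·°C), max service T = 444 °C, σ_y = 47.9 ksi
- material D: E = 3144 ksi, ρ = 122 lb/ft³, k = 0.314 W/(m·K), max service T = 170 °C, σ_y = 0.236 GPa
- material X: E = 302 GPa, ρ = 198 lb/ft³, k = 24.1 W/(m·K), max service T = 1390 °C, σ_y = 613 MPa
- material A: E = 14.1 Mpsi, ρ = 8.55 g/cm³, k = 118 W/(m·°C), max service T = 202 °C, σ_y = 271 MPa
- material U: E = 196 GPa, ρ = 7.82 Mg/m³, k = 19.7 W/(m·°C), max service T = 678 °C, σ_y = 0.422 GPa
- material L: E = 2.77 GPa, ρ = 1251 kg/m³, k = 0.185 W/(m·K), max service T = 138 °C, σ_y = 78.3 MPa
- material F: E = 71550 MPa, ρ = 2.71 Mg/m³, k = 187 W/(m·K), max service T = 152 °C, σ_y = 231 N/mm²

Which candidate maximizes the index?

Screen on constraints: k ≥ 0.249 W/(m·K); max service T ≥ 323 °C; σ_y ≥ 376 MPa. Survivors: material X, material U.
Normalizing units and computing the index:
  material X: E = 302.0 GPa, ρ = 3172 kg/m³
  material U: E = 196.0 GPa, ρ = 7820 kg/m³
  material X: M = 5.48×10⁻³
  material U: M = 1.79×10⁻³
Highest index: material X.

material X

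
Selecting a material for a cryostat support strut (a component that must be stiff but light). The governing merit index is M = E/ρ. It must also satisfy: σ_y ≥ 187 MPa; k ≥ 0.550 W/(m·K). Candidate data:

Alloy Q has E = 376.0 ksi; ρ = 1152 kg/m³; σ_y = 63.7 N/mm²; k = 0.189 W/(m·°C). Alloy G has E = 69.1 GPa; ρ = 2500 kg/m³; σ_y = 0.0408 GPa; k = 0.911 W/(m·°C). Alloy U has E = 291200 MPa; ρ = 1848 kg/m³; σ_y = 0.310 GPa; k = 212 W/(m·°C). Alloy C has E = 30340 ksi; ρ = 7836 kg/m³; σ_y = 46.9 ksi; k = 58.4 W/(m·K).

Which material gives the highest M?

Screen on constraints: σ_y ≥ 187 MPa; k ≥ 0.550 W/(m·K). Survivors: alloy U, alloy C.
In SI units:
  alloy U: E = 291.2 GPa, ρ = 1848 kg/m³
  alloy C: E = 209.2 GPa, ρ = 7836 kg/m³
  alloy U: M = 158 MN·m/kg
  alloy C: M = 26.7 MN·m/kg
Alloy U ranks first.

alloy U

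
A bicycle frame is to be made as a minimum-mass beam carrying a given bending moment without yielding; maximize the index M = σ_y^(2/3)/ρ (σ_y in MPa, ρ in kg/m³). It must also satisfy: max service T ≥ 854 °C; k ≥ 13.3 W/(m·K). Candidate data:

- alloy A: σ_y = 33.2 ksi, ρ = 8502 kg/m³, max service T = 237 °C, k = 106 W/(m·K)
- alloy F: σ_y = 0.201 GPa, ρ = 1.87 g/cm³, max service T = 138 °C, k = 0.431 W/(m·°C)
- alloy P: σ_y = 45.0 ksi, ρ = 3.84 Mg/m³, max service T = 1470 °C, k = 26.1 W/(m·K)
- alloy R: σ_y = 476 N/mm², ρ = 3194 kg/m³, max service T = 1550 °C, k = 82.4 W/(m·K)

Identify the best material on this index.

Screen on constraints: max service T ≥ 854 °C; k ≥ 13.3 W/(m·K). Survivors: alloy P, alloy R.
Normalizing units and computing the index:
  alloy P: σ_y = 310.3 MPa, ρ = 3840 kg/m³
  alloy R: σ_y = 476.0 MPa, ρ = 3194 kg/m³
  alloy R: M = 19.1×10⁻³
  alloy P: M = 11.9×10⁻³
Highest index: alloy R.

alloy R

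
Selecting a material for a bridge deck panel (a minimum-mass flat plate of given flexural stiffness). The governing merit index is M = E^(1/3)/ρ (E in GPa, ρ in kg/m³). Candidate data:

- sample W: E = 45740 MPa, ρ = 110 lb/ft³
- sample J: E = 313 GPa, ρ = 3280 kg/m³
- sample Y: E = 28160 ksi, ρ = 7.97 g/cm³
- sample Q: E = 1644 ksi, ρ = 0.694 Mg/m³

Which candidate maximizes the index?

Convert each candidate to consistent units, then evaluate M:
  sample W: E = 45.74 GPa, ρ = 1762 kg/m³
  sample J: E = 313.0 GPa, ρ = 3280 kg/m³
  sample Y: E = 194.2 GPa, ρ = 7970 kg/m³
  sample Q: E = 11.33 GPa, ρ = 694.0 kg/m³
  sample Q: M = 3.24×10⁻³
  sample J: M = 2.07×10⁻³
  sample W: M = 2.03×10⁻³
  sample Y: M = 0.727×10⁻³
Sample Q has the largest M.

sample Q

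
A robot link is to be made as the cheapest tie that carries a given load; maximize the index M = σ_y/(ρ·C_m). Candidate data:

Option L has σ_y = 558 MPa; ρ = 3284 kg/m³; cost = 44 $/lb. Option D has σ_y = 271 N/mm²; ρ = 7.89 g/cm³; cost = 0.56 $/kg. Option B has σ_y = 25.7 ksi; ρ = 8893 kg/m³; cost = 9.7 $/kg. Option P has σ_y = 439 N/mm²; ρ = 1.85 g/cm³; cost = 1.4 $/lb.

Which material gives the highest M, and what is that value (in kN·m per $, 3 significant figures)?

option P, M = 76.9 kN·m per $

Putting every candidate on a common basis:
  option L: σ_y = 558.0 MPa, ρ = 3284 kg/m³, cost = 97.00 $/kg
  option D: σ_y = 271.0 MPa, ρ = 7890 kg/m³, cost = 0.5600 $/kg
  option B: σ_y = 177.2 MPa, ρ = 8893 kg/m³, cost = 9.700 $/kg
  option P: σ_y = 439.0 MPa, ρ = 1850 kg/m³, cost = 3.086 $/kg
  option P: M = 76.9 kN·m per $
  option D: M = 61.3 kN·m per $
  option B: M = 2.05 kN·m per $
  option L: M = 1.75 kN·m per $
Option P ranks first.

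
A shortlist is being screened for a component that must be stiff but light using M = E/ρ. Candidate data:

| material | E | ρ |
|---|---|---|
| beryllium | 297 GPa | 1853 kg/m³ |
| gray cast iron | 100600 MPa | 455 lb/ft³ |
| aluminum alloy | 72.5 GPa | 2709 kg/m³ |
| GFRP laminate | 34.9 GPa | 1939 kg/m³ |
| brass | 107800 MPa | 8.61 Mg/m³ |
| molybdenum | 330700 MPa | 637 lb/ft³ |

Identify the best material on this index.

Putting every candidate on a common basis:
  beryllium: E = 297.0 GPa, ρ = 1853 kg/m³
  gray cast iron: E = 100.6 GPa, ρ = 7288 kg/m³
  aluminum alloy: E = 72.50 GPa, ρ = 2709 kg/m³
  GFRP laminate: E = 34.90 GPa, ρ = 1939 kg/m³
  brass: E = 107.8 GPa, ρ = 8610 kg/m³
  molybdenum: E = 330.7 GPa, ρ = 10200 kg/m³
  beryllium: M = 160 MN·m/kg
  molybdenum: M = 32.4 MN·m/kg
  aluminum alloy: M = 26.8 MN·m/kg
  GFRP laminate: M = 18.0 MN·m/kg
  gray cast iron: M = 13.8 MN·m/kg
  brass: M = 12.5 MN·m/kg
The maximum is for beryllium.

beryllium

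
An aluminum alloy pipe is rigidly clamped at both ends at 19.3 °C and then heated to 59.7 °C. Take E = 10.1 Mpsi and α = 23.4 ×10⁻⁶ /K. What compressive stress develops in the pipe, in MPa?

E = 10.1 Mpsi = 69.64 GPa.
ΔT = 40.40 K. Constrained thermal stress σ = E·α·ΔT = 69.64×10³ MPa × 23.4×10⁻⁶ × 40.40 = 65.8 MPa (compressive).

65.8 MPa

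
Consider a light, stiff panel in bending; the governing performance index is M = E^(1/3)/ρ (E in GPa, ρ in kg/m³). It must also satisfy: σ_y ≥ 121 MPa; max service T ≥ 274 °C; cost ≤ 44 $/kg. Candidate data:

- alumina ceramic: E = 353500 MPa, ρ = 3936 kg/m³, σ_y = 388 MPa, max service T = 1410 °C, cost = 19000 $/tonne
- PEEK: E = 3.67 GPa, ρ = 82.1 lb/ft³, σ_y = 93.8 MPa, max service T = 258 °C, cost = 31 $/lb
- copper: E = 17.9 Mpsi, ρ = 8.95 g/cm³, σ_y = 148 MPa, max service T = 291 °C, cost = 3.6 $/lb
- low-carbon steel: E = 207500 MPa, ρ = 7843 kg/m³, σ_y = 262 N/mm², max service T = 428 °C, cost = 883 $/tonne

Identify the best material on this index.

Screen on constraints: σ_y ≥ 121 MPa; max service T ≥ 274 °C; cost ≤ 44 $/kg. Survivors: alumina ceramic, copper, low-carbon steel.
Putting every candidate on a common basis:
  alumina ceramic: E = 353.5 GPa, ρ = 3936 kg/m³
  copper: E = 123.4 GPa, ρ = 8950 kg/m³
  low-carbon steel: E = 207.5 GPa, ρ = 7843 kg/m³
  alumina ceramic: M = 1.80×10⁻³
  low-carbon steel: M = 0.755×10⁻³
  copper: M = 0.556×10⁻³
Alumina ceramic ranks first.

alumina ceramic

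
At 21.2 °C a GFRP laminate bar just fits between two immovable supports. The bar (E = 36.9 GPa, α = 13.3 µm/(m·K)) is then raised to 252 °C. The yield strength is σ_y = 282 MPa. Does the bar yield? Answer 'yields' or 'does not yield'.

does not yield

ΔT = 230.8 K. Constrained thermal stress σ = E·α·ΔT = 36.90×10³ MPa × 13.3×10⁻⁶ × 230.8 = 113 MPa (compressive).
Compare to σ_y = 282 MPa: σ < σ_y, so it does not yield.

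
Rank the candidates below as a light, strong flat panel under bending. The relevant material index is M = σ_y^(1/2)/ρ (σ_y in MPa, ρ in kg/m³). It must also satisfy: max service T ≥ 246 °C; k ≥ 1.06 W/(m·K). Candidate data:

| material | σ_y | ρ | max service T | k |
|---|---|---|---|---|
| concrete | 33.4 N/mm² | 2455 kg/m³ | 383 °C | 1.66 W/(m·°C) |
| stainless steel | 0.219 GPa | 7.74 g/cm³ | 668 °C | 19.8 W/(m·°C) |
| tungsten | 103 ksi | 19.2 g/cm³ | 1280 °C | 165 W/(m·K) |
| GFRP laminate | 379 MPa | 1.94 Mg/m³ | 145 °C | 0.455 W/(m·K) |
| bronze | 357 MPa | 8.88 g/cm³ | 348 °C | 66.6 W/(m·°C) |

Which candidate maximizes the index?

concrete

Screen on constraints: max service T ≥ 246 °C; k ≥ 1.06 W/(m·K). Survivors: concrete, stainless steel, tungsten, bronze.
In SI units:
  concrete: σ_y = 33.40 MPa, ρ = 2455 kg/m³
  stainless steel: σ_y = 219.0 MPa, ρ = 7740 kg/m³
  tungsten: σ_y = 710.2 MPa, ρ = 19200 kg/m³
  bronze: σ_y = 357.0 MPa, ρ = 8880 kg/m³
  concrete: M = 2.35×10⁻³
  bronze: M = 2.13×10⁻³
  stainless steel: M = 1.91×10⁻³
  tungsten: M = 1.39×10⁻³
The maximum is for concrete.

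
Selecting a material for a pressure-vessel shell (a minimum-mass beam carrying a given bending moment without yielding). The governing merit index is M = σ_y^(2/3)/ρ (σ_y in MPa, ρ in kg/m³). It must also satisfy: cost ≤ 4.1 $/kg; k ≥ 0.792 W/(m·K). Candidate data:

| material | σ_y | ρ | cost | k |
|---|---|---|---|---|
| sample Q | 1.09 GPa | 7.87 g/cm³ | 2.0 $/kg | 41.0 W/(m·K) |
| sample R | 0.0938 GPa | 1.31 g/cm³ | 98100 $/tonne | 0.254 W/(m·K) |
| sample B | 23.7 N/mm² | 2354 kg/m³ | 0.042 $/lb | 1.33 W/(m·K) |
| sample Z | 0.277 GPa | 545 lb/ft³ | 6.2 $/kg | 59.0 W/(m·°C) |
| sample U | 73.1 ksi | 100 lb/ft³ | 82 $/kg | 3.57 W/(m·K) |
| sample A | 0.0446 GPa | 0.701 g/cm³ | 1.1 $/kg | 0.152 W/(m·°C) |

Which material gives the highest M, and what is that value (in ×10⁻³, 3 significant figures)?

Screen on constraints: cost ≤ 4.1 $/kg; k ≥ 0.792 W/(m·K). Survivors: sample Q, sample B.
Putting every candidate on a common basis:
  sample Q: σ_y = 1090 MPa, ρ = 7870 kg/m³
  sample B: σ_y = 23.70 MPa, ρ = 2354 kg/m³
  sample Q: M = 13.5×10⁻³
  sample B: M = 3.51×10⁻³
Highest index: sample Q.

sample Q, M = 13.5×10⁻³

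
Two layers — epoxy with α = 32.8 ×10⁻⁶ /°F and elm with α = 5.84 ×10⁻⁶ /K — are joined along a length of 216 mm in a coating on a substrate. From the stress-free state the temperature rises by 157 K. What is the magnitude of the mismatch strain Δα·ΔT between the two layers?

8.35×10⁻³

epoxy: α = 32.8×10⁻⁶/°F × 9/5 = 59.0×10⁻⁶/K.
Δα = |59.0 − 5.84|×10⁻⁶/K = 53.2×10⁻⁶/K.
Mismatch strain = Δα·ΔT = 53.2×10⁻⁶ × 157.0 = 8.35×10⁻³.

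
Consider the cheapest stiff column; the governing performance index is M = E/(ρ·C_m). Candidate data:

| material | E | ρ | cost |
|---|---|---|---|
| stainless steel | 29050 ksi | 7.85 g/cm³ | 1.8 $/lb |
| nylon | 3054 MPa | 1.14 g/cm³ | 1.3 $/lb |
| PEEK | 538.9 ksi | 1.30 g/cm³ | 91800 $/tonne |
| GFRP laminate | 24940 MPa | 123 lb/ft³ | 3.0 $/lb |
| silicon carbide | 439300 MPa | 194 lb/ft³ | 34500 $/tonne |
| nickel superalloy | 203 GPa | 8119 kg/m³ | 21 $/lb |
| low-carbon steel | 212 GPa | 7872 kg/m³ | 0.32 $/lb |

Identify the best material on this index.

After converting to SI:
  stainless steel: E = 200.3 GPa, ρ = 7850 kg/m³, cost = 3.968 $/kg
  nylon: E = 3.054 GPa, ρ = 1140 kg/m³, cost = 2.866 $/kg
  PEEK: E = 3.716 GPa, ρ = 1300 kg/m³, cost = 91.80 $/kg
  GFRP laminate: E = 24.94 GPa, ρ = 1970 kg/m³, cost = 6.614 $/kg
  silicon carbide: E = 439.3 GPa, ρ = 3108 kg/m³, cost = 34.50 $/kg
  nickel superalloy: E = 203.0 GPa, ρ = 8119 kg/m³, cost = 46.30 $/kg
  low-carbon steel: E = 212.0 GPa, ρ = 7872 kg/m³, cost = 0.7055 $/kg
  low-carbon steel: M = 38.2 MN·m per $
  stainless steel: M = 6.43 MN·m per $
  silicon carbide: M = 4.10 MN·m per $
  GFRP laminate: M = 1.91 MN·m per $
  nylon: M = 0.935 MN·m per $
  nickel superalloy: M = 0.540 MN·m per $
  PEEK: M = 0.0311 MN·m per $
Low-carbon steel ranks first.

low-carbon steel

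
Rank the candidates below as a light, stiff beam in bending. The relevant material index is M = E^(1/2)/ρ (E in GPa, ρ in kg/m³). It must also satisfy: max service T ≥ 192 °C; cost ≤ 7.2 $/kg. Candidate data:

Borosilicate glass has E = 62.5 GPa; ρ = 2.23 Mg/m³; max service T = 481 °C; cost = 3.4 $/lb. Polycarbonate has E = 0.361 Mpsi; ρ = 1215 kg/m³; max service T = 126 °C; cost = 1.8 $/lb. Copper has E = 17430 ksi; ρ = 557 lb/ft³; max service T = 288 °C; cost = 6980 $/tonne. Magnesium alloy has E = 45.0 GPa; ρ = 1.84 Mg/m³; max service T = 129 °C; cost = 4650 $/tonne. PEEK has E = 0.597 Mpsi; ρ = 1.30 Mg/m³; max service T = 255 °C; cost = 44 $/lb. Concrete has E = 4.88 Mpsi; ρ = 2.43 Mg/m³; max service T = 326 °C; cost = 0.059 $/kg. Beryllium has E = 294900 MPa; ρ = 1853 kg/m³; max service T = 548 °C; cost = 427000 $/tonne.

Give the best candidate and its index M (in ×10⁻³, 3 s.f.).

concrete, M = 2.39×10⁻³

Screen on constraints: max service T ≥ 192 °C; cost ≤ 7.2 $/kg. Survivors: copper, concrete.
Normalizing units and computing the index:
  copper: E = 120.2 GPa, ρ = 8922 kg/m³
  concrete: E = 33.65 GPa, ρ = 2430 kg/m³
  concrete: M = 2.39×10⁻³
  copper: M = 1.23×10⁻³
Concrete has the largest M.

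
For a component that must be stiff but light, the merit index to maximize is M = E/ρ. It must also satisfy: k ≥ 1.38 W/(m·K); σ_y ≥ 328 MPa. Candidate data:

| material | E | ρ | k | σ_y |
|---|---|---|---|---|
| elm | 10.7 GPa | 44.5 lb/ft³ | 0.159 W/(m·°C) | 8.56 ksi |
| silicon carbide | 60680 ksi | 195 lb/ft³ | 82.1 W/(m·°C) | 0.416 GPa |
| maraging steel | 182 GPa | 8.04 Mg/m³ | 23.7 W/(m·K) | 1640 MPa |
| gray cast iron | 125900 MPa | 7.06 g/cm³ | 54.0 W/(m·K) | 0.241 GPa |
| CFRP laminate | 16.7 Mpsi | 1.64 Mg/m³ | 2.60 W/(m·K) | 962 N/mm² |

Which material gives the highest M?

silicon carbide

Screen on constraints: k ≥ 1.38 W/(m·K); σ_y ≥ 328 MPa. Survivors: silicon carbide, maraging steel, CFRP laminate.
Putting every candidate on a common basis:
  silicon carbide: E = 418.4 GPa, ρ = 3124 kg/m³
  maraging steel: E = 182.0 GPa, ρ = 8040 kg/m³
  CFRP laminate: E = 115.1 GPa, ρ = 1640 kg/m³
  silicon carbide: M = 134 MN·m/kg
  CFRP laminate: M = 70.2 MN·m/kg
  maraging steel: M = 22.6 MN·m/kg
Silicon carbide has the largest M.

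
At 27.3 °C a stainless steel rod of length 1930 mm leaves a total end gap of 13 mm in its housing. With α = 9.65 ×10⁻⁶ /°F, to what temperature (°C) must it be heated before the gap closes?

α = 9.65×10⁻⁶/°F × 9/5 = 17.4×10⁻⁶/K.
α·L₀·ΔT = 13.0 mm ⇒ ΔT = 13.0 / (17.4×10⁻⁶ × 1930.0) = 387.8 K.
T = 27.3 + 387.8 = 415.1 °C.

415 °C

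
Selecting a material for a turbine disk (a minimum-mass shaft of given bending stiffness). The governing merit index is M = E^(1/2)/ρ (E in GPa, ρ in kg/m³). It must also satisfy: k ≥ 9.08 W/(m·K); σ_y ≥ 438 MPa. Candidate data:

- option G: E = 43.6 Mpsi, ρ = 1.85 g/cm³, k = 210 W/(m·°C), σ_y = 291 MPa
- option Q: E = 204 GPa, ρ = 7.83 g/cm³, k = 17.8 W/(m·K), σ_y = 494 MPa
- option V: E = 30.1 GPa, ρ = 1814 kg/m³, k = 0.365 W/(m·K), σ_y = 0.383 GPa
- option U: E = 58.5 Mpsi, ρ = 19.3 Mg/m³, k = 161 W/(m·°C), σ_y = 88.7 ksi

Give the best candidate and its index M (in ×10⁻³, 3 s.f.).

option Q, M = 1.82×10⁻³

Screen on constraints: k ≥ 9.08 W/(m·K); σ_y ≥ 438 MPa. Survivors: option Q, option U.
In SI units:
  option Q: E = 204.0 GPa, ρ = 7830 kg/m³
  option U: E = 403.3 GPa, ρ = 19300 kg/m³
  option Q: M = 1.82×10⁻³
  option U: M = 1.04×10⁻³
The maximum is for option Q.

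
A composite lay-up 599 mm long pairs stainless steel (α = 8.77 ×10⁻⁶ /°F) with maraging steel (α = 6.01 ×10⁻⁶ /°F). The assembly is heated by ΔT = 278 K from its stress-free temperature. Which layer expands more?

stainless steel

stainless steel: α = 8.77×10⁻⁶/°F × 9/5 = 15.8×10⁻⁶/K.
maraging steel: α = 6.01×10⁻⁶/°F × 9/5 = 10.8×10⁻⁶/K.
α(stainless steel) = 15.8×10⁻⁶/K vs α(maraging steel) = 10.8×10⁻⁶/K.
Higher α expands more for the same ΔT: stainless steel.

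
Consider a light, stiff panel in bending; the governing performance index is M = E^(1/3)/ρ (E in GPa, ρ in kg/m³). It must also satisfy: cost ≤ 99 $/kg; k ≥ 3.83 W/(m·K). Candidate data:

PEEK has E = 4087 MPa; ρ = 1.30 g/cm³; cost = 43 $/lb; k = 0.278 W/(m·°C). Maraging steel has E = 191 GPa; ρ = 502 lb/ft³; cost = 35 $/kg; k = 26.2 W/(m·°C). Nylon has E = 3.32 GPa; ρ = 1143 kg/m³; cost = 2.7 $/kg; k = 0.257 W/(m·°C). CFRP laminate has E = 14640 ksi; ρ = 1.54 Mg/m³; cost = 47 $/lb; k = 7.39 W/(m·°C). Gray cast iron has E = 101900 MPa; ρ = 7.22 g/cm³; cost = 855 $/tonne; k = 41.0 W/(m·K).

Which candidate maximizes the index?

maraging steel

Screen on constraints: cost ≤ 99 $/kg; k ≥ 3.83 W/(m·K). Survivors: maraging steel, gray cast iron.
Putting every candidate on a common basis:
  maraging steel: E = 191.0 GPa, ρ = 8041 kg/m³
  gray cast iron: E = 101.9 GPa, ρ = 7220 kg/m³
  maraging steel: M = 0.716×10⁻³
  gray cast iron: M = 0.647×10⁻³
Highest index: maraging steel.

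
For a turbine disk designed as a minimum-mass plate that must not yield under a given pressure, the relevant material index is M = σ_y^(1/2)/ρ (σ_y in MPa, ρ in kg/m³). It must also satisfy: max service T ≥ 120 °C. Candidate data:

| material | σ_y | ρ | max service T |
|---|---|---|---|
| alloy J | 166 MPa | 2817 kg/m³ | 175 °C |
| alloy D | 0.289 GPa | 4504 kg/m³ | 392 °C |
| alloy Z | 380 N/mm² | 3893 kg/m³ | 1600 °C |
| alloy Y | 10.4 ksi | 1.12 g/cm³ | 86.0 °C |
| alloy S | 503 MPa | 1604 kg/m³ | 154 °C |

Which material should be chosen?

Screen on constraints: max service T ≥ 120 °C. Survivors: alloy J, alloy D, alloy Z, alloy S.
Convert each candidate to consistent units, then evaluate M:
  alloy J: σ_y = 166.0 MPa, ρ = 2817 kg/m³
  alloy D: σ_y = 289.0 MPa, ρ = 4504 kg/m³
  alloy Z: σ_y = 380.0 MPa, ρ = 3893 kg/m³
  alloy S: σ_y = 503.0 MPa, ρ = 1604 kg/m³
  alloy S: M = 14.0×10⁻³
  alloy Z: M = 5.01×10⁻³
  alloy J: M = 4.57×10⁻³
  alloy D: M = 3.77×10⁻³
The maximum is for alloy S.

alloy S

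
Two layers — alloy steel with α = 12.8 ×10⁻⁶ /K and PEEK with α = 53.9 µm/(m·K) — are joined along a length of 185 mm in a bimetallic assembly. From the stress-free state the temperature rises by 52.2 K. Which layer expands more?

PEEK

α(alloy steel) = 12.8×10⁻⁶/K vs α(PEEK) = 53.9×10⁻⁶/K.
Higher α expands more for the same ΔT: PEEK.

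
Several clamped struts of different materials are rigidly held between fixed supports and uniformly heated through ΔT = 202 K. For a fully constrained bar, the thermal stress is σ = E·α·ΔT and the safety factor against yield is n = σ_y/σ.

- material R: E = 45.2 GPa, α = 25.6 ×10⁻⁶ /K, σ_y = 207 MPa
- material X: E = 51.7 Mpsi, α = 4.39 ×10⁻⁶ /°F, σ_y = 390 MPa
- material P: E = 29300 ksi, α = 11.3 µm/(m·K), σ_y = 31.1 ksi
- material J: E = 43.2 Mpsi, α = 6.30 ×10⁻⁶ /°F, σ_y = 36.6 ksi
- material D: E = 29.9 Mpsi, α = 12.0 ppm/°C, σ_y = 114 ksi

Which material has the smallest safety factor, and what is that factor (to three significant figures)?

With everything in SI (GPa, ×10⁻⁶/K, MPa):
  material R: E = 45.20, α = 25.6, σ_y = 207.0 → σ = 234 MPa, n = 0.886
  material X: E = 356.5, α = 7.90, σ_y = 390.0 → σ = 569 MPa, n = 0.685
  material P: E = 202.0, α = 11.3, σ_y = 214.4 → σ = 461 MPa, n = 0.465
  material J: E = 297.9, α = 11.3, σ_y = 252.3 → σ = 682 MPa, n = 0.370
  material D: E = 206.2, α = 12.0, σ_y = 786.0 → σ = 500 MPa, n = 1.57
Smallest n: material J with n = 0.370.

material J, n = 0.370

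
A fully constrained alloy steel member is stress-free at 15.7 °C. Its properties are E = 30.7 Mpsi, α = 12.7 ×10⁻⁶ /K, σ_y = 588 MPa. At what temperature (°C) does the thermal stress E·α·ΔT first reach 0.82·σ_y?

195 °C

E = 30.7 Mpsi = 211.7 GPa.
E·α·ΔT = 482.2 MPa ⇒ ΔT = 482.2 / (211.7×10³ × 12.7×10⁻⁶) = 179.4 K.
T = 15.7 + 179.4 = 195.1 °C.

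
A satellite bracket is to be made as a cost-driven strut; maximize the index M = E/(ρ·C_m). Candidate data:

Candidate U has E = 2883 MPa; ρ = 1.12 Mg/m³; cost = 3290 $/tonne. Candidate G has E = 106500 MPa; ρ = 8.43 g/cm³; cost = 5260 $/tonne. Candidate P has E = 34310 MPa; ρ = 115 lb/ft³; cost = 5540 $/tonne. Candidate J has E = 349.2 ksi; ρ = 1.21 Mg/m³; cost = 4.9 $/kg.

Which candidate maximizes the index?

candidate P

In SI units:
  candidate U: E = 2.883 GPa, ρ = 1120 kg/m³, cost = 3.290 $/kg
  candidate G: E = 106.5 GPa, ρ = 8430 kg/m³, cost = 5.260 $/kg
  candidate P: E = 34.31 GPa, ρ = 1842 kg/m³, cost = 5.540 $/kg
  candidate J: E = 2.408 GPa, ρ = 1210 kg/m³, cost = 4.900 $/kg
  candidate P: M = 3.36 MN·m per $
  candidate G: M = 2.40 MN·m per $
  candidate U: M = 0.782 MN·m per $
  candidate J: M = 0.406 MN·m per $
The maximum is for candidate P.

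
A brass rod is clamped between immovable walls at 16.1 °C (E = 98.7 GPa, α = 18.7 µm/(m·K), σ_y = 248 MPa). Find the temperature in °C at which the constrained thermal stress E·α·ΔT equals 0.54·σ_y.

88.7 °C

E·α·ΔT = 133.9 MPa ⇒ ΔT = 133.9 / (98.70×10³ × 18.7×10⁻⁶) = 72.56 K.
T = 16.1 + 72.56 = 88.66 °C.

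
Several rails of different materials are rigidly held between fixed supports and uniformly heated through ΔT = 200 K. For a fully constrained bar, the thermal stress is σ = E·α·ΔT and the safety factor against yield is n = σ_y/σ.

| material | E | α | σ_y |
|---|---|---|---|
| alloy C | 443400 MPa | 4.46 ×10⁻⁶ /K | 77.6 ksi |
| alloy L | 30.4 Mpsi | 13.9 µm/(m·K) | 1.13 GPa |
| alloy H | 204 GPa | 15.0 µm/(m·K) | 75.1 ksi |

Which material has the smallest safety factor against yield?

In consistent units (E in GPa, α in ×10⁻⁶/K, σ_y in MPa):
  alloy C: E = 443.4, α = 4.46, σ_y = 535.0 → σ = 396 MPa, n = 1.35
  alloy L: E = 209.6, α = 13.9, σ_y = 1130 → σ = 583 MPa, n = 1.94
  alloy H: E = 204.0, α = 15.0, σ_y = 517.8 → σ = 612 MPa, n = 0.846
The minimum is alloy H at n = 0.846.

alloy H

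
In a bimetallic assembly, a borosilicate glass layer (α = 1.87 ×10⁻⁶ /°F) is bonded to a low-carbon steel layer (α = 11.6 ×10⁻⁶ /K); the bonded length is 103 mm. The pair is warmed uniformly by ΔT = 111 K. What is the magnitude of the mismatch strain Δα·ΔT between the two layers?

9.14×10⁻⁴

borosilicate glass: α = 1.87×10⁻⁶/°F × 9/5 = 3.37×10⁻⁶/K.
Δα = |3.37 − 11.6|×10⁻⁶/K = 8.23×10⁻⁶/K.
Mismatch strain = Δα·ΔT = 8.23×10⁻⁶ × 111.0 = 9.14×10⁻⁴.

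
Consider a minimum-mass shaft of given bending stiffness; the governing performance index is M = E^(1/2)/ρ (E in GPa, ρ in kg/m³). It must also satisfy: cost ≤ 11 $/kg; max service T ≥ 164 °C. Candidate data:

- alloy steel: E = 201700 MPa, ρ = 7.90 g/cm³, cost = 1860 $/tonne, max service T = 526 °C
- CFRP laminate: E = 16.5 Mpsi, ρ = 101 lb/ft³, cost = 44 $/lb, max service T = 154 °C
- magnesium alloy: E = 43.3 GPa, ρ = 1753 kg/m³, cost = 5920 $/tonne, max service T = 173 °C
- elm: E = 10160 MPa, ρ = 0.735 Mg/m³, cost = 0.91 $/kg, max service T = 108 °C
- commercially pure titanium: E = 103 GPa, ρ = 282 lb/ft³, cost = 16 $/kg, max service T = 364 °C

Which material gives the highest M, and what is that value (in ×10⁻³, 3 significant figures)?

magnesium alloy, M = 3.75×10⁻³

Screen on constraints: cost ≤ 11 $/kg; max service T ≥ 164 °C. Survivors: alloy steel, magnesium alloy.
Putting every candidate on a common basis:
  alloy steel: E = 201.7 GPa, ρ = 7900 kg/m³
  magnesium alloy: E = 43.30 GPa, ρ = 1753 kg/m³
  magnesium alloy: M = 3.75×10⁻³
  alloy steel: M = 1.80×10⁻³
Magnesium alloy ranks first.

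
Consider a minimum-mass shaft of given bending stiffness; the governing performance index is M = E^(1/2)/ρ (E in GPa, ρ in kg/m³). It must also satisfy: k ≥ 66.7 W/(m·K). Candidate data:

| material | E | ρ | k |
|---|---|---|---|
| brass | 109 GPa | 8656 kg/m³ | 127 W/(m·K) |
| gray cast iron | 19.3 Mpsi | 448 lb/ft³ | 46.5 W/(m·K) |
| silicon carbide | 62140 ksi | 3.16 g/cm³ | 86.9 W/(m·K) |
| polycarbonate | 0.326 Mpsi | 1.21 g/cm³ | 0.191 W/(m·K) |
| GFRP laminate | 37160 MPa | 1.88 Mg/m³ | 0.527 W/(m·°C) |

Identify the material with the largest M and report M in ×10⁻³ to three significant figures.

silicon carbide, M = 6.55×10⁻³

Screen on constraints: k ≥ 66.7 W/(m·K). Survivors: brass, silicon carbide.
Putting every candidate on a common basis:
  brass: E = 109.0 GPa, ρ = 8656 kg/m³
  silicon carbide: E = 428.4 GPa, ρ = 3160 kg/m³
  silicon carbide: M = 6.55×10⁻³
  brass: M = 1.21×10⁻³
Silicon carbide ranks first.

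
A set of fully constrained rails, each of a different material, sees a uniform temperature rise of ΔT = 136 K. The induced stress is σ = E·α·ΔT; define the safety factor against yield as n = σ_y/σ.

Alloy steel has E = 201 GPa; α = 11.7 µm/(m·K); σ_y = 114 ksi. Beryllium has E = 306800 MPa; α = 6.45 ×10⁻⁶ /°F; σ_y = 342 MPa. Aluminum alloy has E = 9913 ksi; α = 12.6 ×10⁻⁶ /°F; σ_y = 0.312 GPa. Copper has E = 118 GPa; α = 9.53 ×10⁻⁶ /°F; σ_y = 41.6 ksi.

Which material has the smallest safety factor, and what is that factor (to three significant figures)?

beryllium, n = 0.706

Converting E to GPa, α to ×10⁻⁶/K, σ_y to MPa, then σ and n for each:
  alloy steel: E = 201.0, α = 11.7, σ_y = 786.0 → σ = 320 MPa, n = 2.46
  beryllium: E = 306.8, α = 11.6, σ_y = 342.0 → σ = 484 MPa, n = 0.706
  aluminum alloy: E = 68.35, α = 22.7, σ_y = 312.0 → σ = 211 MPa, n = 1.48
  copper: E = 118.0, α = 17.2, σ_y = 286.8 → σ = 275 MPa, n = 1.04
The minimum is beryllium at n = 0.706.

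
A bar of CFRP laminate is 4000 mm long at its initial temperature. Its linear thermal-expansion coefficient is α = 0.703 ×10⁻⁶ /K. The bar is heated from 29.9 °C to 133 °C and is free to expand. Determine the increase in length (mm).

0.290 mm

ΔT = 133 − 29.9 = 103.1 K.
ΔL = α·L₀·ΔT = 0.703×10⁻⁶ × 4000 mm × 103.1 K = 0.290 mm.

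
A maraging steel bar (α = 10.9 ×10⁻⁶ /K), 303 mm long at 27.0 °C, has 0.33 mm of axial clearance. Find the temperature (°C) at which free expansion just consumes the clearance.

α·L₀·ΔT = 0.33 mm ⇒ ΔT = 0.33 / (10.9×10⁻⁶ × 303.0) = 99.92 K.
T = 27.0 + 99.92 = 126.9 °C.

127 °C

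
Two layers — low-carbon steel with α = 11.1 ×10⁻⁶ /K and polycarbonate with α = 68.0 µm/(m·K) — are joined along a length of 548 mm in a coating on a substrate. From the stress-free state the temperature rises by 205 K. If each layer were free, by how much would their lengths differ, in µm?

6390 µm

Δα = |11.1 − 68.0|×10⁻⁶/K = 56.9×10⁻⁶/K.
ΔL_mismatch = Δα·L·ΔT = 56.9×10⁻⁶ × 548.0 mm × 205.0 K = 6390 µm.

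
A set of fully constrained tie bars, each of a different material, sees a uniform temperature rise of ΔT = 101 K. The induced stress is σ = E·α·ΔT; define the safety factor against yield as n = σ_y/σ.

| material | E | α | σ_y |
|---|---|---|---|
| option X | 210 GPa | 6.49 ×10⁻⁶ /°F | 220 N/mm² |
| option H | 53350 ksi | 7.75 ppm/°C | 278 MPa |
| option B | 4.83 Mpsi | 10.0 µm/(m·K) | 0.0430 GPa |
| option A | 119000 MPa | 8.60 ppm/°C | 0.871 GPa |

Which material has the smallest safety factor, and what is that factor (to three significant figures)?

With everything in SI (GPa, ×10⁻⁶/K, MPa):
  option X: E = 210.0, α = 11.7, σ_y = 220.0 → σ = 248 MPa, n = 0.888
  option H: E = 367.8, α = 7.75, σ_y = 278.0 → σ = 288 MPa, n = 0.966
  option B: E = 33.30, α = 10.0, σ_y = 43.00 → σ = 33.6 MPa, n = 1.28
  option A: E = 119.0, α = 8.60, σ_y = 871.0 → σ = 103 MPa, n = 8.43
Smallest n: option X with n = 0.888.

option X, n = 0.888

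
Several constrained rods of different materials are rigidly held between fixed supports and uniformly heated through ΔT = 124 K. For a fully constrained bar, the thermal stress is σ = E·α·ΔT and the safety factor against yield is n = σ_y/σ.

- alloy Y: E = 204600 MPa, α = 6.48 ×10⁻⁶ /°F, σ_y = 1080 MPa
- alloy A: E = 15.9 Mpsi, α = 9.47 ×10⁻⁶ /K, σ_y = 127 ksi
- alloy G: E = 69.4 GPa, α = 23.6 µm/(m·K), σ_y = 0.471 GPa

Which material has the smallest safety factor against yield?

In consistent units (E in GPa, α in ×10⁻⁶/K, σ_y in MPa):
  alloy Y: E = 204.6, α = 11.7, σ_y = 1080 → σ = 296 MPa, n = 3.65
  alloy A: E = 109.6, α = 9.47, σ_y = 875.6 → σ = 129 MPa, n = 6.80
  alloy G: E = 69.40, α = 23.6, σ_y = 471.0 → σ = 203 MPa, n = 2.32
Alloy G has the lowest safety factor, n = 2.32.

alloy G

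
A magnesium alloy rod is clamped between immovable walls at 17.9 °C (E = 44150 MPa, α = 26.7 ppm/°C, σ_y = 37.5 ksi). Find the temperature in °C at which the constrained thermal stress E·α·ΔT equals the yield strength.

237 °C

E = 44150 MPa = 44.15 GPa.
σ_y = 37.5 ksi = 258.6 MPa.
E·α·ΔT = 258.6 MPa ⇒ ΔT = 258.6 / (44.15×10³ × 26.7×10⁻⁶) = 219.3 K.
T = 17.9 + 219.3 = 237.2 °C.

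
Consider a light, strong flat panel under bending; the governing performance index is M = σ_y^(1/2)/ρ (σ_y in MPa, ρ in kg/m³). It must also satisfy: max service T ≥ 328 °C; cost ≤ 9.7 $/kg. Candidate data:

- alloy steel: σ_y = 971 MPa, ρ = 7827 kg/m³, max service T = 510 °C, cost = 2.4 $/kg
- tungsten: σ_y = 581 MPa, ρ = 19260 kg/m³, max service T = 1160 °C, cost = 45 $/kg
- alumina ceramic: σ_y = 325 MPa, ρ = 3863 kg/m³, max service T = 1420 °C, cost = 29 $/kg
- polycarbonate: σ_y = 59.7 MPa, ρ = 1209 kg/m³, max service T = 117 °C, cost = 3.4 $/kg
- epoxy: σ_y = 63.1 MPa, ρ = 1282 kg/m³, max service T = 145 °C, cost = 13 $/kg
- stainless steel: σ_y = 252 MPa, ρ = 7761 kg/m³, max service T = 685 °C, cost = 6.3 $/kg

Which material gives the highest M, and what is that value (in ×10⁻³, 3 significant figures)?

Screen on constraints: max service T ≥ 328 °C; cost ≤ 9.7 $/kg. Survivors: alloy steel, stainless steel.
Computing M directly (units already consistent):
  alloy steel: M = 3.98×10⁻³
  stainless steel: M = 2.05×10⁻³
Highest index: alloy steel.

alloy steel, M = 3.98×10⁻³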